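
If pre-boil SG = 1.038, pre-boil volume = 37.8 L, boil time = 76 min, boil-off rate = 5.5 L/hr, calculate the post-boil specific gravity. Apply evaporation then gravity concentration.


V_post = V_pre − rate·(t/60);  SG_post = 1 + (SG_pre−1)·V_pre/V_post
V_post = 37.8 − 5.5·(76/60) = 30.8333
SG_post = 1 + (1.038 − 1)·37.8/30.8333

1.0466


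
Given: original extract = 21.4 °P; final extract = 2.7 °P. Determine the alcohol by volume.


SG = 259/(259 − P);  ABV = (OG − FG)·131.25
OG = 259/(259 − 21.4) = 1.0901
FG = 259/(259 − 2.7) = 1.0105
ABV = (1.0901 − 1.0105)·131.25

10.4387 % ABV


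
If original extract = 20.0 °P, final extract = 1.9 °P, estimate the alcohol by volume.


SG = 259/(259 − P);  ABV = (OG − FG)·131.25
OG = 259/(259 − 20.0) = 1.0837
FG = 259/(259 − 1.9) = 1.0074
ABV = (1.0837 − 1.0074)·131.25

10.0133 % ABV


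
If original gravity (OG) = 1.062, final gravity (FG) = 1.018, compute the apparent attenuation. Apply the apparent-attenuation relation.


AA = (OG − FG)/(OG − 1) · 100
AA = (1.062 − 1.018)/(1.062 − 1) · 100

70.9677 %


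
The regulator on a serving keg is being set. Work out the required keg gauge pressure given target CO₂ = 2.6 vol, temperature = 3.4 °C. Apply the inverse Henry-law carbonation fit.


psi = vols/(0.01821 + 0.09011·e^(−0.04·T)) − 14.695
psi = 2.6/(0.01821 + 0.09011·e^(−0.04·3.4)) − 14.695

12.1474 psi


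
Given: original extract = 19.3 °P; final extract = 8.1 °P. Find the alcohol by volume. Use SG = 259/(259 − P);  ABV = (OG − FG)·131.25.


OG = 259/(259 − 19.3) = 1.0805
FG = 259/(259 − 8.1) = 1.0323
ABV = (1.0805 − 1.0323)·131.25

6.3307 % ABV


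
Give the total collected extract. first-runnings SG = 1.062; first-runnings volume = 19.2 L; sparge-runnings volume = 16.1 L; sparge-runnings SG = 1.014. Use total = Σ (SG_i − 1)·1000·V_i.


first = (1.062 − 1)·1000·19.2 = 1190.4000
sparge = (1.014 − 1)·1000·16.1 = 225.4000
total = 1190.4000 + 225.4000

1415.8000 gravity·L


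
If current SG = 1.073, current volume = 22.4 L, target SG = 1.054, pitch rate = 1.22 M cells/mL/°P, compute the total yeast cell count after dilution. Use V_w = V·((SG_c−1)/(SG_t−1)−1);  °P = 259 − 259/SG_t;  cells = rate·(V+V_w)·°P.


V_w = 22.4·((1.073−1)/(1.054−1)−1) = 7.8815
V_final = 22.4 + 7.8815 = 30.2815
°P = 259 − 259/1.054 = 13.2694
cells = 1.22·30.2815·13.2694

490.2187 billion cells


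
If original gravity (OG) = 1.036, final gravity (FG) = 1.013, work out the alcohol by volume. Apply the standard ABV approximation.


ABV = (OG − FG) · 131.25
ABV = (1.036 − 1.013) · 131.25

3.0188 % ABV


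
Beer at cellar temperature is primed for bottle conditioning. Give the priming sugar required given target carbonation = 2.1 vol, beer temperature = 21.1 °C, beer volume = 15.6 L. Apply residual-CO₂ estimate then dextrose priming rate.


residual = 14.695·(0.01821 + 0.09011·e^(−0.04·T));  sugar = (target − residual)·4.0·V
residual = 14.695·(0.01821 + 0.09011·e^(−0.04·21.1)) = 0.8370
sugar = (2.1 − 0.8370)·4.0·15.6

78.8130 g


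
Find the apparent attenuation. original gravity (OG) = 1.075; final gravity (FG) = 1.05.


AA = (OG − FG)/(OG − 1) · 100
AA = (1.075 − 1.05)/(1.075 − 1) · 100

33.3333 %


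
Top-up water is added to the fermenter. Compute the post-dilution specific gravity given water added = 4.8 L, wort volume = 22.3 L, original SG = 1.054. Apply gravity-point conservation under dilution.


SG_new = 1 + (SG_old − 1)·V_old/(V_old + V_water)
pts = (1.054 − 1)·1000·22.3/(22.3 + 4.8) = 44.4354
SG_new = 1 + 44.4354/1000

1.0444


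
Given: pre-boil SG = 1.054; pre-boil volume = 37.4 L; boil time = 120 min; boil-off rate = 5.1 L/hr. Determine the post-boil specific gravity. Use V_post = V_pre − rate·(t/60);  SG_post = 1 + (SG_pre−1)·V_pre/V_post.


V_post = 37.4 − 5.1·(120/60) = 27.2000
SG_post = 1 + (1.054 − 1)·37.4/27.2000

1.0743


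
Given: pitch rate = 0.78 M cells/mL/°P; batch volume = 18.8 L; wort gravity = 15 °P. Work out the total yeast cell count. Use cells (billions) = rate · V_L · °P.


cells = 0.78 · 18.8 · 15

219.9600 billion cells


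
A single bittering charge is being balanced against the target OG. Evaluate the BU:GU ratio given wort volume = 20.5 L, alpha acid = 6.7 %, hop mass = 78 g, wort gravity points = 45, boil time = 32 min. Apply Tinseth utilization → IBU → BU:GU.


U = 1.65·0.000125^(GP/1000)·(1−e^(−0.04t))/4.15;  IBU = (α/100)·m·U·1000/V;  BU:GU = IBU/GP
U = 1.65·0.000125^(45/1000)·(1−e^(−0.04·32))/4.15 = 0.1916
IBU = (6.7/100)·78·0.1916·1000/20.5 = 48.8345
BU:GU = 48.8345/45

1.0852


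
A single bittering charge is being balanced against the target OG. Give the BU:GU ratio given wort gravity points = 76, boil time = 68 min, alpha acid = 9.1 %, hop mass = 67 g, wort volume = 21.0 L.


U = 1.65·0.000125^(GP/1000)·(1−e^(−0.04t))/4.15;  IBU = (α/100)·m·U·1000/V;  BU:GU = IBU/GP
U = 1.65·0.000125^(76/1000)·(1−e^(−0.04·68))/4.15 = 0.1876
IBU = (9.1/100)·67·0.1876·1000/21.0 = 54.4632
BU:GU = 54.4632/76

0.7166


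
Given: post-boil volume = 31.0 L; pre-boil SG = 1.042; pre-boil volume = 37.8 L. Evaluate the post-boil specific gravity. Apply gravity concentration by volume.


SG_post = 1 + (SG_pre − 1)·V_pre/V_post
pts_pre = (1.042 − 1)·1000 = 42.0000
pts_post = 42.0000·37.8/31.0 = 51.2129
SG_post = 1 + 51.2129/1000

1.0512


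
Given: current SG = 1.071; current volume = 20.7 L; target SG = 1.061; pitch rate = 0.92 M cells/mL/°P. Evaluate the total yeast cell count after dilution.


V_w = V·((SG_c−1)/(SG_t−1)−1);  °P = 259 − 259/SG_t;  cells = rate·(V+V_w)·°P
V_w = 20.7·((1.071−1)/(1.061−1)−1) = 3.3934
V_final = 20.7 + 3.3934 = 24.0934
°P = 259 − 259/1.061 = 14.8907
cells = 0.92·24.0934·14.8907

330.0661 billion cells


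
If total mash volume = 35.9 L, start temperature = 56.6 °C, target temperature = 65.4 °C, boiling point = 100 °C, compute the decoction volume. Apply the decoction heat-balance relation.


V_dec = V_total·(T_target − T_start)/(T_boil − T_start)
V_dec = 35.9·(65.4 − 56.6)/(100 − 56.6)

7.2793 L


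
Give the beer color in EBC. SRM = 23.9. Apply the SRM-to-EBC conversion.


EBC = SRM · 1.97
EBC = 23.9 · 1.97

47.0830 EBC


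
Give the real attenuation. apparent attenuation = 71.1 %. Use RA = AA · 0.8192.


RA = 71.1 · 0.8192

58.2451 %


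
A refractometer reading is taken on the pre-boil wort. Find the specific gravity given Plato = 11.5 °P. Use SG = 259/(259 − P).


SG = 259/(259 − 11.5)

1.0465


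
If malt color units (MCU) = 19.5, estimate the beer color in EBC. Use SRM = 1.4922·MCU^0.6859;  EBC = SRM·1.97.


SRM = 1.4922·19.5^0.6859 = 11.4462
EBC = 11.4462·1.97

22.5490 EBC


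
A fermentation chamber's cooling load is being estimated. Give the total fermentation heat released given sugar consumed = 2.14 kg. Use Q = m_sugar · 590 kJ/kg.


Q = 2.14 · 590

1262.6000 kJ


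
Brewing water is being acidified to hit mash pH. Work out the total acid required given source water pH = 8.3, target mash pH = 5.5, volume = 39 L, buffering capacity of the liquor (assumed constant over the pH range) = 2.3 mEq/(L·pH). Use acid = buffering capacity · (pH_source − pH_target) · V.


acid = 2.3 · (8.3 − 5.5) · 39

251.1600 mEq


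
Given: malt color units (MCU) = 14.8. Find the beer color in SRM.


SRM = 1.4922 · MCU^0.6859
SRM = 1.4922 · 14.8^0.6859

9.4735 SRM


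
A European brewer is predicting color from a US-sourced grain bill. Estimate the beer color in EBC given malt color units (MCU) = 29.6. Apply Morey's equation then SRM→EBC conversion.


SRM = 1.4922·MCU^0.6859;  EBC = SRM·1.97
SRM = 1.4922·29.6^0.6859 = 15.2400
EBC = 15.2400·1.97

30.0229 EBC


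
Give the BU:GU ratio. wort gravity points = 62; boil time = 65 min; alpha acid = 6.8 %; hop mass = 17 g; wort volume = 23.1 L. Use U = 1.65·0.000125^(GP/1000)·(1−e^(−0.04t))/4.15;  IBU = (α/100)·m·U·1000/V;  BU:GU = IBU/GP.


U = 1.65·0.000125^(62/1000)·(1−e^(−0.04·65))/4.15 = 0.2108
IBU = (6.8/100)·17·0.2108·1000/23.1 = 10.5505
BU:GU = 10.5505/62

0.1702


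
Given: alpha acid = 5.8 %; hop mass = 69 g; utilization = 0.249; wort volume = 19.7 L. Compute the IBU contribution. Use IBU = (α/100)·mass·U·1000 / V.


IBU = (5.8/100)·69·0.249·1000 / 19.7

50.5837 IBU


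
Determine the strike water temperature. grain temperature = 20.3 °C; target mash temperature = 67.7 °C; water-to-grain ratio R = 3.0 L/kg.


T_strike = (0.41/R)·(T_mash − T_grain) + T_mash
T_strike = (0.41/3.0)·(67.7 − 20.3) + 67.7

74.1780 °C


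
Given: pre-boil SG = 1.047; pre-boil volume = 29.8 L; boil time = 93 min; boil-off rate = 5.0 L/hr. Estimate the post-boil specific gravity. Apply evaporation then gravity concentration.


V_post = V_pre − rate·(t/60);  SG_post = 1 + (SG_pre−1)·V_pre/V_post
V_post = 29.8 − 5.0·(93/60) = 22.0500
SG_post = 1 + (1.047 − 1)·29.8/22.0500

1.0635


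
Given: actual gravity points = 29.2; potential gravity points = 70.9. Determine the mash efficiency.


efficiency = actual / potential × 100
efficiency = 29.2 / 70.9 × 100

41.1848 %


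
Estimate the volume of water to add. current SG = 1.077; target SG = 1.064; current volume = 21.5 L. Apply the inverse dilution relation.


V_water = V·((SG_curr − 1)/(SG_target − 1) − 1)
V_water = 21.5·((1.077 − 1)/(1.064 − 1) − 1)

4.3672 L


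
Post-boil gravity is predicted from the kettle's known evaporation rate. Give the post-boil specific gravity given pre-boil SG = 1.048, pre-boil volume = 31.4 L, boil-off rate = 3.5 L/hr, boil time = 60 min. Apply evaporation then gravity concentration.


V_post = V_pre − rate·(t/60);  SG_post = 1 + (SG_pre−1)·V_pre/V_post
V_post = 31.4 − 3.5·(60/60) = 27.9000
SG_post = 1 + (1.048 − 1)·31.4/27.9000

1.0540


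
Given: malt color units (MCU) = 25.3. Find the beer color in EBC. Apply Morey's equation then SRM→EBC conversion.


SRM = 1.4922·MCU^0.6859;  EBC = SRM·1.97
SRM = 1.4922·25.3^0.6859 = 13.6845
EBC = 13.6845·1.97

26.9584 EBC


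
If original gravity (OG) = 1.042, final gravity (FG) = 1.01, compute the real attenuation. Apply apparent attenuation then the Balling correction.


AA = (OG−FG)/(OG−1)·100;  RA = AA·0.8192
AA = (1.042 − 1.01)/(1.042 − 1)·100 = 76.1905
RA = 76.1905·0.8192

62.4152 %


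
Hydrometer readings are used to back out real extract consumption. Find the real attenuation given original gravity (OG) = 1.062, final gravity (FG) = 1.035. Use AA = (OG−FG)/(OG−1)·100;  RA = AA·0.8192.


AA = (1.062 − 1.035)/(1.062 − 1)·100 = 43.5484
RA = 43.5484·0.8192

35.6748 %


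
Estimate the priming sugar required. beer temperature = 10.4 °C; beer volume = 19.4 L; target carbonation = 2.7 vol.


residual = 14.695·(0.01821 + 0.09011·e^(−0.04·T));  sugar = (target − residual)·4.0·V
residual = 14.695·(0.01821 + 0.09011·e^(−0.04·10.4)) = 1.1411
sugar = (2.7 − 1.1411)·4.0·19.4

120.9689 g


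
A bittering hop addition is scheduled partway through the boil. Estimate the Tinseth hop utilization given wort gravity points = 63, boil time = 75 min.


U = 1.65·0.000125^(GP/1000) · (1 − e^(−0.04·t))/4.15
bigness = 1.65·0.000125^(63/1000) = 0.9367
boil_factor = (1 − e^(−0.04·75))/4.15 = 0.2290
U = 0.9367 · 0.2290

0.2145


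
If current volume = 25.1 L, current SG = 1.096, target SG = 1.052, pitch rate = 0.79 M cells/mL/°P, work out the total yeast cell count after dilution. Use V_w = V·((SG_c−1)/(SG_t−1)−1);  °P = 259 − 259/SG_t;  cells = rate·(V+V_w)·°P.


V_w = 25.1·((1.096−1)/(1.052−1)−1) = 21.2385
V_final = 25.1 + 21.2385 = 46.3385
°P = 259 − 259/1.052 = 12.8023
cells = 0.79·46.3385·12.8023

468.6580 billion cells


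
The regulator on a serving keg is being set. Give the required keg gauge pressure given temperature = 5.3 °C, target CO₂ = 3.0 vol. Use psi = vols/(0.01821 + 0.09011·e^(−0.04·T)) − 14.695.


psi = 3.0/(0.01821 + 0.09011·e^(−0.04·5.3)) − 14.695

18.2337 psi


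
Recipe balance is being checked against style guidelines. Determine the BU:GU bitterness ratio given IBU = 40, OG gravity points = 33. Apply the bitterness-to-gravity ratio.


BU:GU = IBU / OG_points
BU:GU = 40 / 33

1.2121


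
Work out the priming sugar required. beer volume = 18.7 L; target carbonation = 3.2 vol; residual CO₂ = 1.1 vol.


sugar = (target − residual)·4.0·V
sugar = (3.2 − 1.1)·4.0·18.7

157.0800 g


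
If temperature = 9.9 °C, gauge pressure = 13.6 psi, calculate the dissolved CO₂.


vols = (P + 14.695)·(0.01821 + 0.09011·e^(−0.04·T))
vols = (13.6 + 14.695)·(0.01821 + 0.09011·e^(−0.04·9.9))

2.2312 volumes


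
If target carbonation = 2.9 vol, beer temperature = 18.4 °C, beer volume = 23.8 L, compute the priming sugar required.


residual = 14.695·(0.01821 + 0.09011·e^(−0.04·T));  sugar = (target − residual)·4.0·V
residual = 14.695·(0.01821 + 0.09011·e^(−0.04·18.4)) = 0.9019
sugar = (2.9 − 0.9019)·4.0·23.8

190.2185 g


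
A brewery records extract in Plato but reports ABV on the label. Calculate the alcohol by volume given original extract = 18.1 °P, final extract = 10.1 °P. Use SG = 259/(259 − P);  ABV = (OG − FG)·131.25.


OG = 259/(259 − 18.1) = 1.0751
FG = 259/(259 − 10.1) = 1.0406
ABV = (1.0751 − 1.0406)·131.25

4.5355 % ABV


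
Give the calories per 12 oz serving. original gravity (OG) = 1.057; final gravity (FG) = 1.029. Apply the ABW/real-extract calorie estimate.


ABW = (OG−FG)·131.25·0.79/FG;  °P = 259 − 259/SG (for OG→OE and FG→AE);  RE = 0.1808·OE + 0.8192·AE;  Cal = (6.9·ABW + 4·(RE−0.1))·FG·3.55
ABW = (1.057 − 1.029)·131.25·0.79/1.029 = 2.8214
OE = 259 − 259/1.057 = 13.9669 °P
AE = 259 − 259/1.029 = 7.2993 °P
RE = 0.1808·13.9669 + 0.8192·7.2993 = 8.5048 °P
Cal = (6.9·2.8214 + 4·(8.5048−0.1))·1.029·3.55

193.9246 kcal


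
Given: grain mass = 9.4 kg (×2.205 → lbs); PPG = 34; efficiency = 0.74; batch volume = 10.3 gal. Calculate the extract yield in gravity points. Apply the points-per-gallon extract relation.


points = lbs × PPG × eff / vol
lbs = 9.4 × 2.205 = 20.7270
points = 20.7270 × 34 × 0.74 / 10.3

50.6302 points


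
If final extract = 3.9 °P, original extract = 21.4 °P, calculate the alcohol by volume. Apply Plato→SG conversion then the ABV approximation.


SG = 259/(259 − P);  ABV = (OG − FG)·131.25
OG = 259/(259 − 21.4) = 1.0901
FG = 259/(259 − 3.9) = 1.0153
ABV = (1.0901 − 1.0153)·131.25

9.8148 % ABV


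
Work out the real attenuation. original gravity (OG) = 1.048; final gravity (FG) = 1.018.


AA = (OG−FG)/(OG−1)·100;  RA = AA·0.8192
AA = (1.048 − 1.018)/(1.048 − 1)·100 = 62.5000
RA = 62.5000·0.8192

51.2000 %


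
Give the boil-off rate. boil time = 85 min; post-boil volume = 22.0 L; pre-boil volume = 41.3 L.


rate = (V_pre − V_post) / (t_min/60)
rate = (41.3 − 22.0) / (85/60)

13.6235 L/hr


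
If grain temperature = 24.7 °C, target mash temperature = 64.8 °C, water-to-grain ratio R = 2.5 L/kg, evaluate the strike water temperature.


T_strike = (0.41/R)·(T_mash − T_grain) + T_mash
T_strike = (0.41/2.5)·(64.8 − 24.7) + 64.8

71.3764 °C


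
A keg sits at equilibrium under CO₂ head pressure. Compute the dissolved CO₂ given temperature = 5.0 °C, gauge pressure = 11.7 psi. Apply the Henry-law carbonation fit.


vols = (P + 14.695)·(0.01821 + 0.09011·e^(−0.04·T))
vols = (11.7 + 14.695)·(0.01821 + 0.09011·e^(−0.04·5.0))

2.4280 volumes


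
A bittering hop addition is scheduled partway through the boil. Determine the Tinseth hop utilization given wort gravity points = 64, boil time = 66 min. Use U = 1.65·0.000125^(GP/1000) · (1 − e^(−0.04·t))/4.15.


bigness = 1.65·0.000125^(64/1000) = 0.9283
boil_factor = (1 − e^(−0.04·66))/4.15 = 0.2238
U = 0.9283 · 0.2238

0.2077


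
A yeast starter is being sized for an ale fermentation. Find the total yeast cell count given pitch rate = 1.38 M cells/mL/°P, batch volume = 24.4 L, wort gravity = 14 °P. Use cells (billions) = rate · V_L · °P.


cells = 1.38 · 24.4 · 14

471.4080 billion cells


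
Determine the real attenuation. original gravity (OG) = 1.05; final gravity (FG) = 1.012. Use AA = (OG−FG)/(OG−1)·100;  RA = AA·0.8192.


AA = (1.05 − 1.012)/(1.05 − 1)·100 = 76.0000
RA = 76.0000·0.8192

62.2592 %


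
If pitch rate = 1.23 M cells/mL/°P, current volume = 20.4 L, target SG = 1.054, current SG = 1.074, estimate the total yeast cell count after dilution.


V_w = V·((SG_c−1)/(SG_t−1)−1);  °P = 259 − 259/SG_t;  cells = rate·(V+V_w)·°P
V_w = 20.4·((1.074−1)/(1.054−1)−1) = 7.5556
V_final = 20.4 + 7.5556 = 27.9556
°P = 259 − 259/1.054 = 13.2694
cells = 1.23·27.9556·13.2694

456.2745 billion cells


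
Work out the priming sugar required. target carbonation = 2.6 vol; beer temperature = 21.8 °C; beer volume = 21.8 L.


residual = 14.695·(0.01821 + 0.09011·e^(−0.04·T));  sugar = (target − residual)·4.0·V
residual = 14.695·(0.01821 + 0.09011·e^(−0.04·21.8)) = 0.8212
sugar = (2.6 − 0.8212)·4.0·21.8

155.1071 g


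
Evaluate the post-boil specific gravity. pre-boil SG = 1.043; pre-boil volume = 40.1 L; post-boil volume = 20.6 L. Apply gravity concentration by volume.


SG_post = 1 + (SG_pre − 1)·V_pre/V_post
pts_pre = (1.043 − 1)·1000 = 43.0000
pts_post = 43.0000·40.1/20.6 = 83.7039
SG_post = 1 + 83.7039/1000

1.0837


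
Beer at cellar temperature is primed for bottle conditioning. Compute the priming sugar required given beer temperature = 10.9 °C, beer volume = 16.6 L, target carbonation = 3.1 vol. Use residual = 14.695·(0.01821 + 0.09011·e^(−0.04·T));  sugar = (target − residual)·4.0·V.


residual = 14.695·(0.01821 + 0.09011·e^(−0.04·10.9)) = 1.1238
sugar = (3.1 − 1.1238)·4.0·16.6

131.2180 g


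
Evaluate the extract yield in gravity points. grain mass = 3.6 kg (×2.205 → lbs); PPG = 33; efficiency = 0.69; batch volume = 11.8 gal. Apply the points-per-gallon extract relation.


points = lbs × PPG × eff / vol
lbs = 3.6 × 2.205 = 7.9380
points = 7.9380 × 33 × 0.69 / 11.8

15.3176 points


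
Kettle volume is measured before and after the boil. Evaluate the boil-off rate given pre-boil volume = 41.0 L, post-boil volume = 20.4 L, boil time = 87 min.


rate = (V_pre − V_post) / (t_min/60)
rate = (41.0 − 20.4) / (87/60)

14.2069 L/hr


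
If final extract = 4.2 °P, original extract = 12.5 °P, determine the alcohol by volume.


SG = 259/(259 − P);  ABV = (OG − FG)·131.25
OG = 259/(259 − 12.5) = 1.0507
FG = 259/(259 − 4.2) = 1.0165
ABV = (1.0507 − 1.0165)·131.25

4.4922 % ABV


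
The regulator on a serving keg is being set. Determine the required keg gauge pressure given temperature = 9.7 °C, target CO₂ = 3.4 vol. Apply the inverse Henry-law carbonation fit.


psi = vols/(0.01821 + 0.09011·e^(−0.04·T)) − 14.695
psi = 3.4/(0.01821 + 0.09011·e^(−0.04·9.7)) − 14.695

28.1576 psi


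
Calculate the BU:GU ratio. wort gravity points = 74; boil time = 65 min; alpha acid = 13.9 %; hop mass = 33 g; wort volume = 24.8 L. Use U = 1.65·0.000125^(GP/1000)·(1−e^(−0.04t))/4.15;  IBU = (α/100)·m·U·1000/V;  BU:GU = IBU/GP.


U = 1.65·0.000125^(74/1000)·(1−e^(−0.04·65))/4.15 = 0.1893
IBU = (13.9/100)·33·0.1893·1000/24.8 = 35.0080
BU:GU = 35.0080/74

0.4731


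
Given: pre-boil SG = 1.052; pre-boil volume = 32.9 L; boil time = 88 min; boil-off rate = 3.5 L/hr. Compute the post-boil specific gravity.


V_post = V_pre − rate·(t/60);  SG_post = 1 + (SG_pre−1)·V_pre/V_post
V_post = 32.9 − 3.5·(88/60) = 27.7667
SG_post = 1 + (1.052 − 1)·32.9/27.7667

1.0616


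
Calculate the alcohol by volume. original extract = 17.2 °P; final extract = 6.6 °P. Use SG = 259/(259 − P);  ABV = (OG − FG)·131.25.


OG = 259/(259 − 17.2) = 1.0711
FG = 259/(259 − 6.6) = 1.0261
ABV = (1.0711 − 1.0261)·131.25

5.9042 % ABV


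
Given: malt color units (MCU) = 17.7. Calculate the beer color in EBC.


SRM = 1.4922·MCU^0.6859;  EBC = SRM·1.97
SRM = 1.4922·17.7^0.6859 = 10.7106
EBC = 10.7106·1.97

21.0998 EBC


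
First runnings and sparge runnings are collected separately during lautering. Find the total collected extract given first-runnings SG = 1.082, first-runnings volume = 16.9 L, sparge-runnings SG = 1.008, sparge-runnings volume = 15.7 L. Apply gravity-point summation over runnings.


total = Σ (SG_i − 1)·1000·V_i
first = (1.082 − 1)·1000·16.9 = 1385.8000
sparge = (1.008 − 1)·1000·15.7 = 125.6000
total = 1385.8000 + 125.6000

1511.4000 gravity·L


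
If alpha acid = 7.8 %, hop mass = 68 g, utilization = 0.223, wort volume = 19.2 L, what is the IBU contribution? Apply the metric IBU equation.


IBU = (α/100)·mass·U·1000 / V
IBU = (7.8/100)·68·0.223·1000 / 19.2

61.6038 IBU


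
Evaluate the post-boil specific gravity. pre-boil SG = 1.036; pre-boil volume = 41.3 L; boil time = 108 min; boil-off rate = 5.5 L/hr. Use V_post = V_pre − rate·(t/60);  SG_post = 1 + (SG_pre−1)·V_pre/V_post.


V_post = 41.3 − 5.5·(108/60) = 31.4000
SG_post = 1 + (1.036 − 1)·41.3/31.4000

1.0474


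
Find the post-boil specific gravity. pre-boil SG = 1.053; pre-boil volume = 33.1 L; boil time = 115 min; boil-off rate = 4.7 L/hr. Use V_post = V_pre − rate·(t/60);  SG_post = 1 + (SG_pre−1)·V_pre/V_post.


V_post = 33.1 − 4.7·(115/60) = 24.0917
SG_post = 1 + (1.053 − 1)·33.1/24.0917

1.0728


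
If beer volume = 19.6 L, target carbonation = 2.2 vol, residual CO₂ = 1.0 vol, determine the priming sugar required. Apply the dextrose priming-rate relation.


sugar = (target − residual)·4.0·V
sugar = (2.2 − 1.0)·4.0·19.6

94.0800 g


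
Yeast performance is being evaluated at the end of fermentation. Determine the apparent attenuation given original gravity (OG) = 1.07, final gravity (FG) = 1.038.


AA = (OG − FG)/(OG − 1) · 100
AA = (1.07 − 1.038)/(1.07 − 1) · 100

45.7143 %


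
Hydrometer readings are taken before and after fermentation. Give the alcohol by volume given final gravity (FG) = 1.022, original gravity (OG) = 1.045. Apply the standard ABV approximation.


ABV = (OG − FG) · 131.25
ABV = (1.045 − 1.022) · 131.25

3.0187 % ABV


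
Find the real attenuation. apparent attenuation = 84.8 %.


RA = AA · 0.8192
RA = 84.8 · 0.8192

69.4682 %


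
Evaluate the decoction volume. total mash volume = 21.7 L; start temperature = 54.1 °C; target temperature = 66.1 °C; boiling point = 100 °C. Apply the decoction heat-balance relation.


V_dec = V_total·(T_target − T_start)/(T_boil − T_start)
V_dec = 21.7·(66.1 − 54.1)/(100 − 54.1)

5.6732 L


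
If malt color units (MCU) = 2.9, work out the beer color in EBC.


SRM = 1.4922·MCU^0.6859;  EBC = SRM·1.97
SRM = 1.4922·2.9^0.6859 = 3.0973
EBC = 3.0973·1.97

6.1017 EBC


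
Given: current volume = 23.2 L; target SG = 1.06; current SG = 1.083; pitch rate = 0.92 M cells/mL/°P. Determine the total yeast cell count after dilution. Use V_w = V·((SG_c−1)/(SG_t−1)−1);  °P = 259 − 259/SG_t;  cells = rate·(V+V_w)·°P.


V_w = 23.2·((1.083−1)/(1.06−1)−1) = 8.8933
V_final = 23.2 + 8.8933 = 32.0933
°P = 259 − 259/1.06 = 14.6604
cells = 0.92·32.0933·14.6604

432.8603 billion cells


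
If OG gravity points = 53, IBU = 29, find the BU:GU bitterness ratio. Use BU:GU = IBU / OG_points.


BU:GU = 29 / 53

0.5472


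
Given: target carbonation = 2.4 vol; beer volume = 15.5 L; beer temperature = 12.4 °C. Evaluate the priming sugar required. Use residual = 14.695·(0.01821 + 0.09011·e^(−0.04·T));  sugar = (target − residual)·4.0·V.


residual = 14.695·(0.01821 + 0.09011·e^(−0.04·12.4)) = 1.0740
sugar = (2.4 − 1.0740)·4.0·15.5

82.2143 g


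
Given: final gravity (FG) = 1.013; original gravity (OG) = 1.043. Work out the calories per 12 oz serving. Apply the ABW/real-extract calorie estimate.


ABW = (OG−FG)·131.25·0.79/FG;  °P = 259 − 259/SG (for OG→OE and FG→AE);  RE = 0.1808·OE + 0.8192·AE;  Cal = (6.9·ABW + 4·(RE−0.1))·FG·3.55
ABW = (1.043 − 1.013)·131.25·0.79/1.013 = 3.0707
OE = 259 − 259/1.043 = 10.6779 °P
AE = 259 − 259/1.013 = 3.3238 °P
RE = 0.1808·10.6779 + 0.8192·3.3238 = 4.6534 °P
Cal = (6.9·3.0707 + 4·(4.6534−0.1))·1.013·3.55

141.6937 kcal


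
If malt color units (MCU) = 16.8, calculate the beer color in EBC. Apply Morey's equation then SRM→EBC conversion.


SRM = 1.4922·MCU^0.6859;  EBC = SRM·1.97
SRM = 1.4922·16.8^0.6859 = 10.3340
EBC = 10.3340·1.97

20.3579 EBC


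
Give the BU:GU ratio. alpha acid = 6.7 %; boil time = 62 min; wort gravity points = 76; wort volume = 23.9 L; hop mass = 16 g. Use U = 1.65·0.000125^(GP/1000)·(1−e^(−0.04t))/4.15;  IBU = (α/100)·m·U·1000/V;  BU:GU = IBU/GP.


U = 1.65·0.000125^(76/1000)·(1−e^(−0.04·62))/4.15 = 0.1840
IBU = (6.7/100)·16·0.1840·1000/23.9 = 8.2531
BU:GU = 8.2531/76

0.1086


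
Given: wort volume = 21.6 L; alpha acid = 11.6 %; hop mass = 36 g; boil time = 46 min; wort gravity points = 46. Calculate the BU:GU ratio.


U = 1.65·0.000125^(GP/1000)·(1−e^(−0.04t))/4.15;  IBU = (α/100)·m·U·1000/V;  BU:GU = IBU/GP
U = 1.65·0.000125^(46/1000)·(1−e^(−0.04·46))/4.15 = 0.2212
IBU = (11.6/100)·36·0.2212·1000/21.6 = 42.7652
BU:GU = 42.7652/46

0.9297


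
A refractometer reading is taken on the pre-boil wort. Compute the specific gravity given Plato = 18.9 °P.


SG = 259/(259 − P)
SG = 259/(259 − 18.9)

1.0787


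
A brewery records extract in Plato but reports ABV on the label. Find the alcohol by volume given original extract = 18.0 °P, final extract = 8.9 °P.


SG = 259/(259 − P);  ABV = (OG − FG)·131.25
OG = 259/(259 − 18.0) = 1.0747
FG = 259/(259 − 8.9) = 1.0356
ABV = (1.0747 − 1.0356)·131.25

5.1323 % ABV


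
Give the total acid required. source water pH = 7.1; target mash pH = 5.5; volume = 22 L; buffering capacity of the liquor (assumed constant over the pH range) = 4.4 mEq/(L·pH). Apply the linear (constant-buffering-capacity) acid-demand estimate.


acid = buffering capacity · (pH_source − pH_target) · V
acid = 4.4 · (7.1 − 5.5) · 22

154.8800 mEq


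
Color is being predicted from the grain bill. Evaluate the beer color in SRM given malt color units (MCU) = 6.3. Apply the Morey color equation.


SRM = 1.4922 · MCU^0.6859
SRM = 1.4922 · 6.3^0.6859

5.2734 SRM


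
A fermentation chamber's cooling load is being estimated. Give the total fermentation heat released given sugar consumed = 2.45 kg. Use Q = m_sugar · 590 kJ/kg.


Q = 2.45 · 590

1445.5000 kJ


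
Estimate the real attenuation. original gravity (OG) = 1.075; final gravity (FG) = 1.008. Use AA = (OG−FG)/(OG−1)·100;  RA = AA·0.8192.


AA = (1.075 − 1.008)/(1.075 − 1)·100 = 89.3333
RA = 89.3333·0.8192

73.1819 %


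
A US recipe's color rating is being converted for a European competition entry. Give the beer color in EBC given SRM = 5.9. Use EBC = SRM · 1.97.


EBC = 5.9 · 1.97

11.6230 EBC


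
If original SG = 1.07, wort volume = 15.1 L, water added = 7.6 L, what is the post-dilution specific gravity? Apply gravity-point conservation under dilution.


SG_new = 1 + (SG_old − 1)·V_old/(V_old + V_water)
pts = (1.07 − 1)·1000·15.1/(15.1 + 7.6) = 46.5639
SG_new = 1 + 46.5639/1000

1.0466


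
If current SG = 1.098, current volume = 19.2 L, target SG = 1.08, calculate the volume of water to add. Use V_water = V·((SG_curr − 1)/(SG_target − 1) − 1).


V_water = 19.2·((1.098 − 1)/(1.08 − 1) − 1)

4.3200 L


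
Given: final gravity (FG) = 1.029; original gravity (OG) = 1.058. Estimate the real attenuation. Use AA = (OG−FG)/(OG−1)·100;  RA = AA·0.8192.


AA = (1.058 − 1.029)/(1.058 − 1)·100 = 50.0000
RA = 50.0000·0.8192

40.9600 %


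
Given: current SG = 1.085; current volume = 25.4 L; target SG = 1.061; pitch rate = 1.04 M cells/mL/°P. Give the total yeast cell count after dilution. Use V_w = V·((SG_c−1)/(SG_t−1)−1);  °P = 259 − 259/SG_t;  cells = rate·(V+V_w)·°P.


V_w = 25.4·((1.085−1)/(1.061−1)−1) = 9.9934
V_final = 25.4 + 9.9934 = 35.3934
°P = 259 − 259/1.061 = 14.8907
cells = 1.04·35.3934·14.8907

548.1133 billion cells


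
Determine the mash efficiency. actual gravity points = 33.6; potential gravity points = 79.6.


efficiency = actual / potential × 100
efficiency = 33.6 / 79.6 × 100

42.2111 %


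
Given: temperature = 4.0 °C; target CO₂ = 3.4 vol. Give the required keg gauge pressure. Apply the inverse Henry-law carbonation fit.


psi = vols/(0.01821 + 0.09011·e^(−0.04·T)) − 14.695
psi = 3.4/(0.01821 + 0.09011·e^(−0.04·4.0)) − 14.695

21.0957 psi


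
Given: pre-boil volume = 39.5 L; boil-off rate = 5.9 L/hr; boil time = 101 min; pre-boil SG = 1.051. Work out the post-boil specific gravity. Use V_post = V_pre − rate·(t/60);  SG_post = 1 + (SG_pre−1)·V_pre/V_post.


V_post = 39.5 − 5.9·(101/60) = 29.5683
SG_post = 1 + (1.051 − 1)·39.5/29.5683

1.0681


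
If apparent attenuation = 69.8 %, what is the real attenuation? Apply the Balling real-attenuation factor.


RA = AA · 0.8192
RA = 69.8 · 0.8192

57.1802 %


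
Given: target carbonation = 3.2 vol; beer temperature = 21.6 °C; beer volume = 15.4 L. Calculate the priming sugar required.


residual = 14.695·(0.01821 + 0.09011·e^(−0.04·T));  sugar = (target − residual)·4.0·V
residual = 14.695·(0.01821 + 0.09011·e^(−0.04·21.6)) = 0.8257
sugar = (3.2 − 0.8257)·4.0·15.4

146.2571 g


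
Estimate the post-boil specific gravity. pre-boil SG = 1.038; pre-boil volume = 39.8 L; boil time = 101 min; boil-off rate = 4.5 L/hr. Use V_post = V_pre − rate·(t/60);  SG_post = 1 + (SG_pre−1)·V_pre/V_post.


V_post = 39.8 − 4.5·(101/60) = 32.2250
SG_post = 1 + (1.038 − 1)·39.8/32.2250

1.0469


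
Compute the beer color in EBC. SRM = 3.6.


EBC = SRM · 1.97
EBC = 3.6 · 1.97

7.0920 EBC


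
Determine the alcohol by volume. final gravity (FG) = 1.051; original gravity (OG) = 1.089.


ABV = (OG − FG) · 131.25
ABV = (1.089 − 1.051) · 131.25

4.9875 % ABV


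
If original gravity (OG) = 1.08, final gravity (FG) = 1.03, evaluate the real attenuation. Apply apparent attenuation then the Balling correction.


AA = (OG−FG)/(OG−1)·100;  RA = AA·0.8192
AA = (1.08 − 1.03)/(1.08 − 1)·100 = 62.5000
RA = 62.5000·0.8192

51.2000 %


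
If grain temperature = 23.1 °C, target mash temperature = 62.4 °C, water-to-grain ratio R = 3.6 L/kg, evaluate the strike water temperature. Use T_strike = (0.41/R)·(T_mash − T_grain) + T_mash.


T_strike = (0.41/3.6)·(62.4 − 23.1) + 62.4

66.8758 °C


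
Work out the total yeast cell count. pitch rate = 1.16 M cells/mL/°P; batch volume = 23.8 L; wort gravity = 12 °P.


cells (billions) = rate · V_L · °P
cells = 1.16 · 23.8 · 12

331.2960 billion cells


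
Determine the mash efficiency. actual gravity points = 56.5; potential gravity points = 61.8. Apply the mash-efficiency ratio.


efficiency = actual / potential × 100
efficiency = 56.5 / 61.8 × 100

91.4239 %


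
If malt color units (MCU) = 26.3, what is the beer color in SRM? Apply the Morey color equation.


SRM = 1.4922 · MCU^0.6859
SRM = 1.4922 · 26.3^0.6859

14.0532 SRM


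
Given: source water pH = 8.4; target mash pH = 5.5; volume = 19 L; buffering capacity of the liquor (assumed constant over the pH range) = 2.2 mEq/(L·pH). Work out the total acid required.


acid = buffering capacity · (pH_source − pH_target) · V
acid = 2.2 · (8.4 − 5.5) · 19

121.2200 mEq


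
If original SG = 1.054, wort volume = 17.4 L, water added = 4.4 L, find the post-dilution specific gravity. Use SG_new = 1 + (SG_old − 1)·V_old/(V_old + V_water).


pts = (1.054 − 1)·1000·17.4/(17.4 + 4.4) = 43.1009
SG_new = 1 + 43.1009/1000

1.0431


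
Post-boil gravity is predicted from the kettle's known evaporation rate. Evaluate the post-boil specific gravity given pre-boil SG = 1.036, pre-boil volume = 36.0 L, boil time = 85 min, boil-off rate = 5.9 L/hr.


V_post = V_pre − rate·(t/60);  SG_post = 1 + (SG_pre−1)·V_pre/V_post
V_post = 36.0 − 5.9·(85/60) = 27.6417
SG_post = 1 + (1.036 − 1)·36.0/27.6417

1.0469


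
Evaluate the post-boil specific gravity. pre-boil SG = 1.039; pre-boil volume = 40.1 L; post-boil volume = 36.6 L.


SG_post = 1 + (SG_pre − 1)·V_pre/V_post
pts_pre = (1.039 − 1)·1000 = 39.0000
pts_post = 39.0000·40.1/36.6 = 42.7295
SG_post = 1 + 42.7295/1000

1.0427


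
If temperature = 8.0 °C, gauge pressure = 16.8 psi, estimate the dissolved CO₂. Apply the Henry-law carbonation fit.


vols = (P + 14.695)·(0.01821 + 0.09011·e^(−0.04·T))
vols = (16.8 + 14.695)·(0.01821 + 0.09011·e^(−0.04·8.0))

2.6343 volumes


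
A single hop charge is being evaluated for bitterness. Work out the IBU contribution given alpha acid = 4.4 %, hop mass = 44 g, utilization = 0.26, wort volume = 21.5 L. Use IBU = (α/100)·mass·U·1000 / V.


IBU = (4.4/100)·44·0.26·1000 / 21.5

23.4121 IBU


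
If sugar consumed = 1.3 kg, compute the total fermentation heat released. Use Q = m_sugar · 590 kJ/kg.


Q = 1.3 · 590

767.0000 kJ


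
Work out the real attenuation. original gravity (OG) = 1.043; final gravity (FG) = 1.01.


AA = (OG−FG)/(OG−1)·100;  RA = AA·0.8192
AA = (1.043 − 1.01)/(1.043 − 1)·100 = 76.7442
RA = 76.7442·0.8192

62.8688 %


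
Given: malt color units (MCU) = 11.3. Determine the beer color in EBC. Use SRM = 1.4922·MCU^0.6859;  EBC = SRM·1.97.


SRM = 1.4922·11.3^0.6859 = 7.8729
EBC = 7.8729·1.97

15.5096 EBC


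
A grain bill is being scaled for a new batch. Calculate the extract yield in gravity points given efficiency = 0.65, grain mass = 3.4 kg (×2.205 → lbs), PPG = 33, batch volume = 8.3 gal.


points = lbs × PPG × eff / vol
lbs = 3.4 × 2.205 = 7.4970
points = 7.4970 × 33 × 0.65 / 8.3

19.3748 points


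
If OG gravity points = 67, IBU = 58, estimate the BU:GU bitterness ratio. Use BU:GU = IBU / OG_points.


BU:GU = 58 / 67

0.8657


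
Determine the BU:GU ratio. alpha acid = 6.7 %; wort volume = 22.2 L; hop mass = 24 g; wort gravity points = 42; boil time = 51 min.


U = 1.65·0.000125^(GP/1000)·(1−e^(−0.04t))/4.15;  IBU = (α/100)·m·U·1000/V;  BU:GU = IBU/GP
U = 1.65·0.000125^(42/1000)·(1−e^(−0.04·51))/4.15 = 0.2371
IBU = (6.7/100)·24·0.2371·1000/22.2 = 17.1769
BU:GU = 17.1769/42

0.4090


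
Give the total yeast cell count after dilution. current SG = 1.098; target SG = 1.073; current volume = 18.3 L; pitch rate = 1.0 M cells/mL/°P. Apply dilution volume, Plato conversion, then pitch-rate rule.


V_w = V·((SG_c−1)/(SG_t−1)−1);  °P = 259 − 259/SG_t;  cells = rate·(V+V_w)·°P
V_w = 18.3·((1.098−1)/(1.073−1)−1) = 6.2671
V_final = 18.3 + 6.2671 = 24.5671
°P = 259 − 259/1.073 = 17.6207
cells = 1.0·24.5671·17.6207

432.8897 billion cells


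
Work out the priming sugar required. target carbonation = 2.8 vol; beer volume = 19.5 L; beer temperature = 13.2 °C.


residual = 14.695·(0.01821 + 0.09011·e^(−0.04·T));  sugar = (target − residual)·4.0·V
residual = 14.695·(0.01821 + 0.09011·e^(−0.04·13.2)) = 1.0486
sugar = (2.8 − 1.0486)·4.0·19.5

136.6118 g


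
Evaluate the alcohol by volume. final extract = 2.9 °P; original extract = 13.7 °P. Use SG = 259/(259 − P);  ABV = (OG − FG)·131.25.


OG = 259/(259 − 13.7) = 1.0558
FG = 259/(259 − 2.9) = 1.0113
ABV = (1.0558 − 1.0113)·131.25

5.8441 % ABV


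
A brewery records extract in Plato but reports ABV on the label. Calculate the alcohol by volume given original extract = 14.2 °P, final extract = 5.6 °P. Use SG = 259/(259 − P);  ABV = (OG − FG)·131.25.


OG = 259/(259 − 14.2) = 1.0580
FG = 259/(259 − 5.6) = 1.0221
ABV = (1.0580 − 1.0221)·131.25

4.7128 % ABV


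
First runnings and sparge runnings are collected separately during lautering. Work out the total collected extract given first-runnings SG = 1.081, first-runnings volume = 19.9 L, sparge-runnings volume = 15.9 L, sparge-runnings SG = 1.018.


total = Σ (SG_i − 1)·1000·V_i
first = (1.081 − 1)·1000·19.9 = 1611.9000
sparge = (1.018 − 1)·1000·15.9 = 286.2000
total = 1611.9000 + 286.2000

1898.1000 gravity·L


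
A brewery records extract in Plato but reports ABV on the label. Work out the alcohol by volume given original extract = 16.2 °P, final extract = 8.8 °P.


SG = 259/(259 − P);  ABV = (OG − FG)·131.25
OG = 259/(259 − 16.2) = 1.0667
FG = 259/(259 − 8.8) = 1.0352
ABV = (1.0667 − 1.0352)·131.25

4.1409 % ABV


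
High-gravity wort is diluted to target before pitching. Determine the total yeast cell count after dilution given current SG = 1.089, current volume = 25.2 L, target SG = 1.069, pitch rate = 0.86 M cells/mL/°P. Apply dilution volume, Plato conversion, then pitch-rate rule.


V_w = V·((SG_c−1)/(SG_t−1)−1);  °P = 259 − 259/SG_t;  cells = rate·(V+V_w)·°P
V_w = 25.2·((1.089−1)/(1.069−1)−1) = 7.3043
V_final = 25.2 + 7.3043 = 32.5043
°P = 259 − 259/1.069 = 16.7175
cells = 0.86·32.5043·16.7175

467.3164 billion cells


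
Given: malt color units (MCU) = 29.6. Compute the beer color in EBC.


SRM = 1.4922·MCU^0.6859;  EBC = SRM·1.97
SRM = 1.4922·29.6^0.6859 = 15.2400
EBC = 15.2400·1.97

30.0229 EBC


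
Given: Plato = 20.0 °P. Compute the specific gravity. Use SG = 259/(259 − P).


SG = 259/(259 − 20.0)

1.0837


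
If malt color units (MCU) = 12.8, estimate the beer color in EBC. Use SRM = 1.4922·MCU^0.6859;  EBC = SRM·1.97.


SRM = 1.4922·12.8^0.6859 = 8.5756
EBC = 8.5756·1.97

16.8938 EBC


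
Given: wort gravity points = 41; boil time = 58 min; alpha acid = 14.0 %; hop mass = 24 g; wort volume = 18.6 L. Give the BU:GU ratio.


U = 1.65·0.000125^(GP/1000)·(1−e^(−0.04t))/4.15;  IBU = (α/100)·m·U·1000/V;  BU:GU = IBU/GP
U = 1.65·0.000125^(41/1000)·(1−e^(−0.04·58))/4.15 = 0.2480
IBU = (14.0/100)·24·0.2480·1000/18.6 = 44.8033
BU:GU = 44.8033/41

1.0928


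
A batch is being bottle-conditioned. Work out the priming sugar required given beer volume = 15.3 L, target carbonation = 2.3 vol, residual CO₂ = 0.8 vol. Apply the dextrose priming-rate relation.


sugar = (target − residual)·4.0·V
sugar = (2.3 − 0.8)·4.0·15.3

91.8000 g


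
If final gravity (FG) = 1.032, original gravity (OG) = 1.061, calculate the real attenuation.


AA = (OG−FG)/(OG−1)·100;  RA = AA·0.8192
AA = (1.061 − 1.032)/(1.061 − 1)·100 = 47.5410
RA = 47.5410·0.8192

38.9456 %


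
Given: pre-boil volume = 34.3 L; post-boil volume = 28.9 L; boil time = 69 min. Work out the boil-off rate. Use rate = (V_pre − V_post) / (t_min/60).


rate = (34.3 − 28.9) / (69/60)

4.6957 L/hr


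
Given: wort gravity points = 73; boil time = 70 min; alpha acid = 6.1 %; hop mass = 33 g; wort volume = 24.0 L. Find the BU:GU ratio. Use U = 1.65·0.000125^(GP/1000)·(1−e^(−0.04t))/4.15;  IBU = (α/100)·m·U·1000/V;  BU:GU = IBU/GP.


U = 1.65·0.000125^(73/1000)·(1−e^(−0.04·70))/4.15 = 0.1938
IBU = (6.1/100)·33·0.1938·1000/24.0 = 16.2516
BU:GU = 16.2516/73

0.2226
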